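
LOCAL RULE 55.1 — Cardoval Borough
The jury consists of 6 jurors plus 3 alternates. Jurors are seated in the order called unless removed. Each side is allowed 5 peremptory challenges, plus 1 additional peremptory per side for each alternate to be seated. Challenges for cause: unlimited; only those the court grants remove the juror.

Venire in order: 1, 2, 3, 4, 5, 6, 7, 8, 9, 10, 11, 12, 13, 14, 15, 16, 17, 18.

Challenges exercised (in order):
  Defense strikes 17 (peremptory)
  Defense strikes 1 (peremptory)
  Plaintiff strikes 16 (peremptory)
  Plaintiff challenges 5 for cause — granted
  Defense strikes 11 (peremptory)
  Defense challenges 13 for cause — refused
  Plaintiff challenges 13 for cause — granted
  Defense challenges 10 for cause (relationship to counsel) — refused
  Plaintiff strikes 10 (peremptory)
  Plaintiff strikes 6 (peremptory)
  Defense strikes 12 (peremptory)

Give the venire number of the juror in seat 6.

9

Removed: #1, #5, #6, #10, #11, #12, #13, #16, #17.
Seating in order: seats 1–6 → #2, #3, #4, #7, #8, #9; alternates → #14, #15, #18.
So seat 6 is #9.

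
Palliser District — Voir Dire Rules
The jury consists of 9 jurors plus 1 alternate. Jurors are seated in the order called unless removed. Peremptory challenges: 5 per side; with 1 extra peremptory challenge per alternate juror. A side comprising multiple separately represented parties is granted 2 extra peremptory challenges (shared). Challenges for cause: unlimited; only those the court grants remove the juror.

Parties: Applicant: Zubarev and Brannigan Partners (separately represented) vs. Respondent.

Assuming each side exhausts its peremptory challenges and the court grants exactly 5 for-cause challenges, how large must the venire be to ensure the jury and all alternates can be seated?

Seats to fill: 9 + 1 alternates = 10.
Peremptories — Applicant: 5 + 1×1 + 2 = 8; Respondent: 5 + 1×1 = 6; total 14.
For-cause removals: 5.
Minimum venire: 10 + 14 + 5 = 29.

29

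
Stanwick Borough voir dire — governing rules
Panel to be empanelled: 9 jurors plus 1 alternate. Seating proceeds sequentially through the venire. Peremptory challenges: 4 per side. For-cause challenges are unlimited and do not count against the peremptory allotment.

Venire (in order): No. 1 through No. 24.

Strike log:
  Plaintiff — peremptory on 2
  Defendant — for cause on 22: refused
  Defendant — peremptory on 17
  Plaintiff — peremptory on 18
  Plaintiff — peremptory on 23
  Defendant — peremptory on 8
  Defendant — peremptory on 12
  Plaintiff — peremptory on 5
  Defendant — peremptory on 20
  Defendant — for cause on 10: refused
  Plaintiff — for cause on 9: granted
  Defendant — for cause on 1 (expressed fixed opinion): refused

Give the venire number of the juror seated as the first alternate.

15

Removed: #2, #5, #8, #9, #12, #17, #18, #20, #23. (#1, #10, #22 stay — for-cause denied.)
Filling seats in venire order through position 10: #1, #3, #4, #6, #7, #10, #11, #13, #14, #15.
So alternate 1 is #15.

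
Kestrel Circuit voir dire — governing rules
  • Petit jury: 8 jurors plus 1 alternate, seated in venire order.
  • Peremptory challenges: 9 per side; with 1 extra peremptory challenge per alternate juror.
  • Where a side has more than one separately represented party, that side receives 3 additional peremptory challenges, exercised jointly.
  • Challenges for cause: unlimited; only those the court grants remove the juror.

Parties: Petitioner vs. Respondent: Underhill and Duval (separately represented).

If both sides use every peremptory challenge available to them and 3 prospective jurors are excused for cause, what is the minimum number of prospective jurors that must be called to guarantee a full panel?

Seats to fill: 8 + 1 alternates = 9.
Peremptories — Petitioner: 9 + 1×1 = 10; Respondent: 9 + 1×1 + 3 = 13; total 23.
For-cause removals: 3.
Minimum venire: 9 + 23 + 3 = 35.

35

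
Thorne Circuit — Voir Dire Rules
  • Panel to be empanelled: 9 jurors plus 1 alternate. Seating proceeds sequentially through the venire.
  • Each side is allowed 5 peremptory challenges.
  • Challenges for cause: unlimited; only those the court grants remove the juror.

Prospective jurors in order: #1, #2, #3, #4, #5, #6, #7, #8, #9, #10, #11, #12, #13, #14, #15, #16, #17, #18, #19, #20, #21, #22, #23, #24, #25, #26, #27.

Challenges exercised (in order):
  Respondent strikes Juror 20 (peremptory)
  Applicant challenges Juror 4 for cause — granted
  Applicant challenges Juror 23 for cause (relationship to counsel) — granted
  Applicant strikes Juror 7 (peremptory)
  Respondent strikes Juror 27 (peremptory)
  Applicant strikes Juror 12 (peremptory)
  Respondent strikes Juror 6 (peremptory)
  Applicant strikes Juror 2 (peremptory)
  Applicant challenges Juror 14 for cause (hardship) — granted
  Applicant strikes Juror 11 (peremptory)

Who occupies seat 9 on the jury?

Removed: #2, #4, #6, #7, #11, #12, #14, #20, #23, #27.
Seating in order: seats 1–9 → #1, #3, #5, #8, #9, #10, #13, #15, #16; alternates → #17.
So seat 9 is #16.

16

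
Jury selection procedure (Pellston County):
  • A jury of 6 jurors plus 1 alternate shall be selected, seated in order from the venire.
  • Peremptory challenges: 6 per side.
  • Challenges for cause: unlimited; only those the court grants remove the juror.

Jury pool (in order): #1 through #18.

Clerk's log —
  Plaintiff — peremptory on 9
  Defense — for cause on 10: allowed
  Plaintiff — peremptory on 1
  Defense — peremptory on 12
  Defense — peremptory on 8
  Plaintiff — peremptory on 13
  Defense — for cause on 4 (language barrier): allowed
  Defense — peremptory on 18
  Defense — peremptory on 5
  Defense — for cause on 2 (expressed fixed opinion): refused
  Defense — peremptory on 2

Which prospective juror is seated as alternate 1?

Removed: #1, #2, #4, #5, #8, #9, #10, #12, #13, #18.
Seating in order: seats 1–6 → #3, #6, #7, #11, #14, #15; alternates → #16.
So alternate 1 is #16.

16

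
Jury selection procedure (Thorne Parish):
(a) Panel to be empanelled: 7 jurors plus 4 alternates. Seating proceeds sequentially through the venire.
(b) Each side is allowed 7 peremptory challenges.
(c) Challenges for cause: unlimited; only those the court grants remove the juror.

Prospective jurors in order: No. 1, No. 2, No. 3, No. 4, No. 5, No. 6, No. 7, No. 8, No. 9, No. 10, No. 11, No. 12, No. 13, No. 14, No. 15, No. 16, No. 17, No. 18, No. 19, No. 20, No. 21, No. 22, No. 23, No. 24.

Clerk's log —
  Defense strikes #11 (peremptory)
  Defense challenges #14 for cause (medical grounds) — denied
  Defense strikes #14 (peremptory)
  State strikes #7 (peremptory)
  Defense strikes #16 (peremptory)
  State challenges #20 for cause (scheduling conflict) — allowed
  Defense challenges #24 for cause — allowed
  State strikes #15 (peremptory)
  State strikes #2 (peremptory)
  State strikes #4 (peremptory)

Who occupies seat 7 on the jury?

Removed: #2, #4, #7, #11, #14, #15, #16, #20, #24.
Seating in order: seats 1–7 → #1, #3, #5, #6, #8, #9, #10; alternates → #12, #13, #17, #18.
So seat 7 is #10.

10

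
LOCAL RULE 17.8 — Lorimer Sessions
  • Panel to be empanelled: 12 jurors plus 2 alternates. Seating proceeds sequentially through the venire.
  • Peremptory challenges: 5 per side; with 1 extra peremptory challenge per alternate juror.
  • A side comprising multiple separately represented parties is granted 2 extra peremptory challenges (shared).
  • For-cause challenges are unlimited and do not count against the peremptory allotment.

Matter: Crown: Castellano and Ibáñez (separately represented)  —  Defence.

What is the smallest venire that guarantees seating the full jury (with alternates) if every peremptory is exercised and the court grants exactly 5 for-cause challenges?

Seats to fill: 12 + 2 alternates = 14.
Peremptories — Crown: 5 + 1×2 + 2 = 9; Defence: 5 + 1×2 = 7; total 16.
For-cause removals: 5.
Minimum venire: 14 + 16 + 5 = 35.

35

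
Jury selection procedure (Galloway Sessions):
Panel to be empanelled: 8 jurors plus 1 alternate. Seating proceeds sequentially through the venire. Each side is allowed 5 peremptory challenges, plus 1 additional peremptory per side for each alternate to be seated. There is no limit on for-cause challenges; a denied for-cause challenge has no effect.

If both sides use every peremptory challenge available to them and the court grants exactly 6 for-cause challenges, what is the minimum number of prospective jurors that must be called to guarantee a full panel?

27

Seats to fill: 8 + 1 alternates = 9.
Peremptories: 5 + 1×1 = 6 per side × 2 sides = 12.
For-cause removals: 6.
Minimum venire: 9 + 12 + 6 = 27.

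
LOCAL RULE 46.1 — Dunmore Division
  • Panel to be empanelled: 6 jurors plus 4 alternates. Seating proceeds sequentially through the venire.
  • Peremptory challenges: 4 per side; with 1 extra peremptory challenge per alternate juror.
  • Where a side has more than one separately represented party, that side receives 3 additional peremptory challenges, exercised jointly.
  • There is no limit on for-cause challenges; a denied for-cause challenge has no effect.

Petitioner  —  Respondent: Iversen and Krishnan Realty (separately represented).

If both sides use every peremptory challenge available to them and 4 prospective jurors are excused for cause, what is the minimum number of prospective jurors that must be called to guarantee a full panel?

Seats to fill: 6 + 4 alternates = 10.
Peremptories — Petitioner: 4 + 1×4 = 8; Respondent: 4 + 1×4 + 3 = 11; total 19.
For-cause removals: 4.
Minimum venire: 10 + 19 + 4 = 33.

33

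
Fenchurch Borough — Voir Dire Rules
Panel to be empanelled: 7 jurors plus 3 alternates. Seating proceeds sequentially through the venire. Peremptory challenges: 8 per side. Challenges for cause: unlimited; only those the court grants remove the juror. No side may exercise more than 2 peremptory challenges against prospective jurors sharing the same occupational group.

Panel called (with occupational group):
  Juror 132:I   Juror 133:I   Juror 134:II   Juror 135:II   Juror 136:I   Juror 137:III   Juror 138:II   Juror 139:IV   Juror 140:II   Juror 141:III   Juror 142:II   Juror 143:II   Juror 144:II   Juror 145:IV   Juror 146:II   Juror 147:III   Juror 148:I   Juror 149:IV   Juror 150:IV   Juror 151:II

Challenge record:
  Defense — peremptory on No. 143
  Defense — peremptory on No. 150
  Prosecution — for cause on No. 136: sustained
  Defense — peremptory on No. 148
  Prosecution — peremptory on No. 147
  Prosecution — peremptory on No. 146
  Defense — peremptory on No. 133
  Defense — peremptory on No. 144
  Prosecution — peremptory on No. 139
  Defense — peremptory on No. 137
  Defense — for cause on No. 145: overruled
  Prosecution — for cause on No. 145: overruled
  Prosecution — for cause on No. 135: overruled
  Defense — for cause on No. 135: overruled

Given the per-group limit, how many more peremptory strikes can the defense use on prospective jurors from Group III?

Defense peremptories so far: #143, #150, #148, #133, #144, #137 — 6 of 8 used, 2 left overall.
Against Group III: #137 — 1 used; per-group cap 2 leaves 1.
Binding limit: min(2, 1) = 1.

1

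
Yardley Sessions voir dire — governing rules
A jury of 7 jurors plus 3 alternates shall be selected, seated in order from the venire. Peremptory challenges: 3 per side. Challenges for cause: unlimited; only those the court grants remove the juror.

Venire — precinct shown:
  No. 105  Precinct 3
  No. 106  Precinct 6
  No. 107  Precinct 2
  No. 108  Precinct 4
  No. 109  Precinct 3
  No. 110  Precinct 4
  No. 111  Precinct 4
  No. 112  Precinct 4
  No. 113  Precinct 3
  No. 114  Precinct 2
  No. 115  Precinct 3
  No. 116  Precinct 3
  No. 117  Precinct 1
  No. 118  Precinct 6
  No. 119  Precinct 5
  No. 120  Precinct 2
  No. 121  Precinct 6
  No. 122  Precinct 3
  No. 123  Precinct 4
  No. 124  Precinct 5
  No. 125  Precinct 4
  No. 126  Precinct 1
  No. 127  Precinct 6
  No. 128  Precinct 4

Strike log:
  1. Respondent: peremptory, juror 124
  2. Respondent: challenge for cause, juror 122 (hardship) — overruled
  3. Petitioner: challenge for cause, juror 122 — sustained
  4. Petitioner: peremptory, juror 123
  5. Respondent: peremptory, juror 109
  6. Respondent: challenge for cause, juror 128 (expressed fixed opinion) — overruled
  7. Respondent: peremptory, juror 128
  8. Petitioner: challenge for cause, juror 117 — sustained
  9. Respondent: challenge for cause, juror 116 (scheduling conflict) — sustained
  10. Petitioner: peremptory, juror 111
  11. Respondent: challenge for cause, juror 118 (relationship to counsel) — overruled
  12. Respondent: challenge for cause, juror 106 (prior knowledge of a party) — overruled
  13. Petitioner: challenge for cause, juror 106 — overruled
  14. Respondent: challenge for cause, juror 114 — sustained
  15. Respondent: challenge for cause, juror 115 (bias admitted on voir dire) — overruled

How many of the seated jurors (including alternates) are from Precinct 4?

3

Removed: #109, #111, #114, #116, #117, #122, #123, #124, #128.
Seated (10 incl. alternates): #105, #106, #107, #108, #110, #112, #113, #115, #118, #119.
Of those, in Precinct 4: #108, #110, #112 → 3.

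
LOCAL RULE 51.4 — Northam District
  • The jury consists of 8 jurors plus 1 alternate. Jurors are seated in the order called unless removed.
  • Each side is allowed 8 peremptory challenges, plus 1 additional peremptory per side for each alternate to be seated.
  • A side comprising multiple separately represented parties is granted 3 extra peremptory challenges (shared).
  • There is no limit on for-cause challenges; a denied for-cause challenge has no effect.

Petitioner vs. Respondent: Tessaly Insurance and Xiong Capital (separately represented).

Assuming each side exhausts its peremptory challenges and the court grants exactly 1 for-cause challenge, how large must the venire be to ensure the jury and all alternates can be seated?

31

Seats to fill: 8 + 1 alternates = 9.
Peremptories — Petitioner: 8 + 1×1 = 9; Respondent: 8 + 1×1 + 3 = 12; total 21.
For-cause removals: 1.
Minimum venire: 9 + 21 + 1 = 31.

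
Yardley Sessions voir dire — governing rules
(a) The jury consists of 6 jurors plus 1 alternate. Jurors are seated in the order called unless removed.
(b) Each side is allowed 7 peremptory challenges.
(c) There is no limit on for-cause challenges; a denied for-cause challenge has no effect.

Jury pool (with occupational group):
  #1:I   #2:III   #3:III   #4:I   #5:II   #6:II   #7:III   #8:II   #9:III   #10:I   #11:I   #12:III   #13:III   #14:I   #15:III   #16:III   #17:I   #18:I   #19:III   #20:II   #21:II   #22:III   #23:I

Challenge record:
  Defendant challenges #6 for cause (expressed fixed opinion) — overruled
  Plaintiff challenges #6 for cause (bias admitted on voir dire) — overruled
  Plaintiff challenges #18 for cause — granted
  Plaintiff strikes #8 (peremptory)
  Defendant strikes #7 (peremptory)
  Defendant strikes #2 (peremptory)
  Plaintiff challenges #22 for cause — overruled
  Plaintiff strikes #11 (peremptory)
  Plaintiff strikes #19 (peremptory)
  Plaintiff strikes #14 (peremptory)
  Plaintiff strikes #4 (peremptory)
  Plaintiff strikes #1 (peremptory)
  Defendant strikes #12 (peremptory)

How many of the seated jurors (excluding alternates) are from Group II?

2

Removed: #1, #2, #4, #7, #8, #11, #12, #14, #18, #19.
Seated jurors 1–6: #3, #5, #6, #9, #10, #13 (alternates #15 not counted).
Of those, in Group II: #5, #6 → 2.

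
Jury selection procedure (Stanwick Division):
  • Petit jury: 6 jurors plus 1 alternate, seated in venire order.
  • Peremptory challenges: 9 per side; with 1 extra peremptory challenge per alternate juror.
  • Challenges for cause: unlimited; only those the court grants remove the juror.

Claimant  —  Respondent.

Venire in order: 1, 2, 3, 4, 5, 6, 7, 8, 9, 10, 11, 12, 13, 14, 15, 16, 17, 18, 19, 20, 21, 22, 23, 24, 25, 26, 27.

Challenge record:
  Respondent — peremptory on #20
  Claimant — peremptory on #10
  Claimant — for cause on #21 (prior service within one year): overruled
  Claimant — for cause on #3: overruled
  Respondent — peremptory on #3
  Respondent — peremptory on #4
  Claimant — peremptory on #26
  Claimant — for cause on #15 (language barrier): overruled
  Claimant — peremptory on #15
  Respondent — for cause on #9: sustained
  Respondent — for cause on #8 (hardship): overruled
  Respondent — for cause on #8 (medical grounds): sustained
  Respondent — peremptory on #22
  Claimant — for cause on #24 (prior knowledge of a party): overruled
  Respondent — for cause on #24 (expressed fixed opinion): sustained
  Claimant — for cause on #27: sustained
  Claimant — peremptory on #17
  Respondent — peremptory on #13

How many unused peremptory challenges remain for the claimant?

6

Claimant allotment: 9 base + 1 × 1 alternate = 10.
Claimant peremptories used: #10, #26, #15, #17 — 4 (for-cause on #21, #3, #15, #24, #27 don't count).
Remaining: 10 − 4 = 6.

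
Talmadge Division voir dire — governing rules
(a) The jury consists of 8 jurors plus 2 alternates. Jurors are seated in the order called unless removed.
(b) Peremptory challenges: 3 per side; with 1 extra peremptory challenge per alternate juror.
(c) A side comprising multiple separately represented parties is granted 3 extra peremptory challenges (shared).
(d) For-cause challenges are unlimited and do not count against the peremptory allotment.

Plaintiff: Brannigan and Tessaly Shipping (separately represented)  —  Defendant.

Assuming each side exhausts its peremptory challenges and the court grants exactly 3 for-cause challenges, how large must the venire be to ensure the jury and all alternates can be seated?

26

Seats to fill: 8 + 2 alternates = 10.
Peremptories — Plaintiff: 3 + 1×2 + 3 = 8; Defendant: 3 + 1×2 = 5; total 13.
For-cause removals: 3.
Minimum venire: 10 + 13 + 3 = 26.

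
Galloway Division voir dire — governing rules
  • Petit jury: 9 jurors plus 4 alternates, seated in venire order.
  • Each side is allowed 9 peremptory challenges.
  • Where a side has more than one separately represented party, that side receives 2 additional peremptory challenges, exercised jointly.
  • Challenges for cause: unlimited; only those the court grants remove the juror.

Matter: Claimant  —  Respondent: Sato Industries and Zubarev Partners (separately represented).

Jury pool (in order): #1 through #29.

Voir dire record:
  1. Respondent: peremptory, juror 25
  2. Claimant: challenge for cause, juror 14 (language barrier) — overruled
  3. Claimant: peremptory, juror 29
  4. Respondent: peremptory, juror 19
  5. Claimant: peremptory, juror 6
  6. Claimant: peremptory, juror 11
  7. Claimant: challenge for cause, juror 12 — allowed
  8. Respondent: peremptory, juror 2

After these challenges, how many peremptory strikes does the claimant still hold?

Claimant allotment: 9.
Claimant peremptories used: #29, #6, #11 — 3 (for-cause on #14, #12 don't count).
Remaining: 9 − 3 = 6.

6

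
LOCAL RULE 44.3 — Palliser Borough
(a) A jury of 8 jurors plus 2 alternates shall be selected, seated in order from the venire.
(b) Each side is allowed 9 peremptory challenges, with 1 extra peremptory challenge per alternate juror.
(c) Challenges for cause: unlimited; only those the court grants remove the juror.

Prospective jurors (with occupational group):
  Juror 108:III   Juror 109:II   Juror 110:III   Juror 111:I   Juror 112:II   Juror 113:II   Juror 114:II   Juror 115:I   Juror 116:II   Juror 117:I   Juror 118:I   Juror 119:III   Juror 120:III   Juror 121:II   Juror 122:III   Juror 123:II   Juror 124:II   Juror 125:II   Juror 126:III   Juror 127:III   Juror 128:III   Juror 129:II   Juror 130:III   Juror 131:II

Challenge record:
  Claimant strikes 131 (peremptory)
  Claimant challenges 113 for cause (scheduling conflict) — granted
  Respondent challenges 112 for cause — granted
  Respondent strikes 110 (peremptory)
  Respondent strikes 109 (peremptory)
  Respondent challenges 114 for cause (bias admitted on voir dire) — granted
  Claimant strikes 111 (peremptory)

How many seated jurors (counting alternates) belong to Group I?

3

Removed: #109, #110, #111, #112, #113, #114, #131.
Seated (10 incl. alternates): #108, #115, #116, #117, #118, #119, #120, #121, #122, #123.
Of those, in Group I: #115, #117, #118 → 3.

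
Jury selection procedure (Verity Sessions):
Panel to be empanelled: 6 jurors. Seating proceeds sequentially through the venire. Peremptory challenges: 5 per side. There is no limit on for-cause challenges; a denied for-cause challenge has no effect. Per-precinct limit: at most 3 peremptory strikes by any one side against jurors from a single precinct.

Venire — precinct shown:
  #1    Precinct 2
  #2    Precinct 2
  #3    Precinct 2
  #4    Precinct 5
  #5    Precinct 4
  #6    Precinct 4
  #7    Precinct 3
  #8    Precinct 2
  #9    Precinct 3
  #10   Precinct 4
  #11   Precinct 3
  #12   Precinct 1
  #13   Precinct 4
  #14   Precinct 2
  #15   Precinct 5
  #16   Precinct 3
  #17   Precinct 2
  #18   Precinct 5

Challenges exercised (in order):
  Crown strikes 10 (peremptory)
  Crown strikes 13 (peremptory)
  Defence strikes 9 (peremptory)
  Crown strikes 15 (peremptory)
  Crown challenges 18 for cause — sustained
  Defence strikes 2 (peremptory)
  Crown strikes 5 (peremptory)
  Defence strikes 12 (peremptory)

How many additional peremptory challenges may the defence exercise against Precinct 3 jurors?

2

Defence peremptories so far: #9, #2, #12 — 3 of 5 used, 2 left overall.
Against Precinct 3: #9 — 1 used; per-precinct cap 3 leaves 2.
Binding limit: min(2, 2) = 2.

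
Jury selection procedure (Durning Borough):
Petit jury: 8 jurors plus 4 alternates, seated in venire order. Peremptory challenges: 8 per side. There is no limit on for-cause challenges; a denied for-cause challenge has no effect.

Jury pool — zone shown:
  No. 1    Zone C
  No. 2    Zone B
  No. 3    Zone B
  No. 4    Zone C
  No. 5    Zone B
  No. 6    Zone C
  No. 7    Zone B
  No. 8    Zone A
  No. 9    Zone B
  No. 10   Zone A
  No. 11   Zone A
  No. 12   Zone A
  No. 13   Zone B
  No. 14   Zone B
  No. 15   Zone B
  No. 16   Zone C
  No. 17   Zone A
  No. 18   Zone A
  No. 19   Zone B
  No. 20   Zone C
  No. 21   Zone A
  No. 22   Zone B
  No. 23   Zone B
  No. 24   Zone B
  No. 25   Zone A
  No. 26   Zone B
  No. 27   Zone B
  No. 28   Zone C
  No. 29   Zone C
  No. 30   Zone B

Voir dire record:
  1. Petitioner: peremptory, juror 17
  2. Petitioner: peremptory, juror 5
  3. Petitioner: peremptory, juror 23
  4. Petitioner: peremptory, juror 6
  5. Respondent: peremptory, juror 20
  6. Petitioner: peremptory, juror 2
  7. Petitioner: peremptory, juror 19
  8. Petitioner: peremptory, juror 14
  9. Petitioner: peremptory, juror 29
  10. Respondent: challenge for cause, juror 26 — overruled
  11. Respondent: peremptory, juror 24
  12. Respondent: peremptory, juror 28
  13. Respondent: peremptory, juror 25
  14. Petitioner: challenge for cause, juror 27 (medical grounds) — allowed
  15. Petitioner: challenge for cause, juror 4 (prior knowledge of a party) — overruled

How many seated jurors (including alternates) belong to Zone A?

4

Removed: #2, #5, #6, #14, #17, #19, #20, #23, #24, #25, #27, #28, #29.
Seated (12 incl. alternates): #1, #3, #4, #7, #8, #9, #10, #11, #12, #13, #15, #16.
Of those, in Zone A: #8, #10, #11, #12 → 4.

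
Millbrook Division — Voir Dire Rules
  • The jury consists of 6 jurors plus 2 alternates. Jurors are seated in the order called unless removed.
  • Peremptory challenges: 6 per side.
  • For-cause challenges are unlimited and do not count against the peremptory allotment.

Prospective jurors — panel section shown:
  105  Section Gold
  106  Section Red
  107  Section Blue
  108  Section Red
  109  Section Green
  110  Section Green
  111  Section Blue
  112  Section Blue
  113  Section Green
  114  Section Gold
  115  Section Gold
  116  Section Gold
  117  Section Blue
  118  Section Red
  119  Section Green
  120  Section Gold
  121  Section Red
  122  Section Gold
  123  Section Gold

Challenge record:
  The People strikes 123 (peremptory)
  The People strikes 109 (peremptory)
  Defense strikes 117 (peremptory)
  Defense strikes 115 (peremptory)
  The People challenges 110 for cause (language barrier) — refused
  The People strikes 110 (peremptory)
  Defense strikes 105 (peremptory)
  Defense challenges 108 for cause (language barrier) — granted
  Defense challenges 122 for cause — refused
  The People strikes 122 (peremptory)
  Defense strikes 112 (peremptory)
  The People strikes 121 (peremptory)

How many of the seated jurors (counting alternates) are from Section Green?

2

Removed: #105, #108, #109, #110, #112, #115, #117, #121, #122, #123.
Seated (8 incl. alternates): #106, #107, #111, #113, #114, #116, #118, #119.
Of those, in Section Green: #113, #119 → 2.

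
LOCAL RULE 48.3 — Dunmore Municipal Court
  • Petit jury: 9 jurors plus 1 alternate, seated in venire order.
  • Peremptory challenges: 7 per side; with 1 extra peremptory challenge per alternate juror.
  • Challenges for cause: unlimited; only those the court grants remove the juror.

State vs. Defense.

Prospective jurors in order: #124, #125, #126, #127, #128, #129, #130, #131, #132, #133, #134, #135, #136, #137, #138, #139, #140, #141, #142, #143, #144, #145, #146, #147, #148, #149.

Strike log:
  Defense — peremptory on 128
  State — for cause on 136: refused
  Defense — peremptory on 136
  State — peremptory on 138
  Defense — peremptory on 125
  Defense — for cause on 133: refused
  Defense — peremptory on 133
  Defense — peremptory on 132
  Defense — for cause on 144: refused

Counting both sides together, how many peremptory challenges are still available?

State allotment: 7 base + 1 × 1 alternate = 8. Defense allotment: 7 base + 1 × 1 alternate = 8.
State peremptories used: #138 — 1 (the for-cause on #136 doesn't count).
Defense peremptories used: #128, #136, #125, #133, #132 — 5 (for-cause on #133, #144 don't count).
Remaining: (8 − 1) + (8 − 5) = 10.

10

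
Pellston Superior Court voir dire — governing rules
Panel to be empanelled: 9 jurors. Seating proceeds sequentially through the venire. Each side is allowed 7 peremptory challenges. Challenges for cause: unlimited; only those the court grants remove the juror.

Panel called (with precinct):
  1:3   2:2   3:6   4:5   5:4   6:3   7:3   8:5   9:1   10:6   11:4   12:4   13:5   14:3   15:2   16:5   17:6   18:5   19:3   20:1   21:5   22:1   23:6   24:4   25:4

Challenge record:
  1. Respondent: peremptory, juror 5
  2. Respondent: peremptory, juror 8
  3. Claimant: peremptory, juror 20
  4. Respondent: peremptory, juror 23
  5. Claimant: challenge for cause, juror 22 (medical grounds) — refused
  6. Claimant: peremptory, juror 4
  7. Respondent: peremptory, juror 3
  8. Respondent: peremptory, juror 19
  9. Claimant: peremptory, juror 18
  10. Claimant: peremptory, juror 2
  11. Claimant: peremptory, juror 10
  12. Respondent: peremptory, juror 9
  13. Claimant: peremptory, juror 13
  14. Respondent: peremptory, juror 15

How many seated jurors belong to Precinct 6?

1

Removed: #2, #3, #4, #5, #8, #9, #10, #13, #15, #18, #19, #20, #23.
Seated jurors 1–9: #1, #6, #7, #11, #12, #14, #16, #17, #21.
Of those, in Precinct 6: #17 → 1.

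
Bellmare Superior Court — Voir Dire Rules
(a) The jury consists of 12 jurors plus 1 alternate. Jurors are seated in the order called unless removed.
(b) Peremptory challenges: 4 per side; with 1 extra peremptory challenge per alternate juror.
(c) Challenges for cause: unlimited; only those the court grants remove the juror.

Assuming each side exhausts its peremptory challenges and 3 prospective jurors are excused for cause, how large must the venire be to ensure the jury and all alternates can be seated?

Seats to fill: 12 + 1 alternates = 13.
Peremptories: 4 + 1×1 = 5 per side × 2 sides = 10.
For-cause removals: 3.
Minimum venire: 13 + 10 + 3 = 26.

26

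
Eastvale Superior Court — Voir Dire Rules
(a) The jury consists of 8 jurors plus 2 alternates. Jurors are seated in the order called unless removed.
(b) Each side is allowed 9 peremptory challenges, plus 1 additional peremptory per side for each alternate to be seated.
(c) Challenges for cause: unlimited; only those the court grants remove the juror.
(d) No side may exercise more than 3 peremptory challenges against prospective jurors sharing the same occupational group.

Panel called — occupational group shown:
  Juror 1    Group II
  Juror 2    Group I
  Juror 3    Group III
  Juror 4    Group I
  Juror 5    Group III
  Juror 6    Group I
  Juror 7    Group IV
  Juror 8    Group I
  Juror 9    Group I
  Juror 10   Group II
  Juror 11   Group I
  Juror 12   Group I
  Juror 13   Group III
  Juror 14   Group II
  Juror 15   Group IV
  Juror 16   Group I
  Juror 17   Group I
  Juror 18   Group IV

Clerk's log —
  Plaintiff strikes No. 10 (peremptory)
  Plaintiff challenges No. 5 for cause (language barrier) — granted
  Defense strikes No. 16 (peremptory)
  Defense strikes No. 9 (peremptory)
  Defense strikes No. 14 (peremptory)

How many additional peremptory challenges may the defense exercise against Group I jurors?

Defense peremptories so far: #16, #9, #14 — 3 of 11 used, 8 left overall.
Against Group I: #16, #9 — 2 used; per-group cap 3 leaves 1.
Binding limit: min(8, 1) = 1.

1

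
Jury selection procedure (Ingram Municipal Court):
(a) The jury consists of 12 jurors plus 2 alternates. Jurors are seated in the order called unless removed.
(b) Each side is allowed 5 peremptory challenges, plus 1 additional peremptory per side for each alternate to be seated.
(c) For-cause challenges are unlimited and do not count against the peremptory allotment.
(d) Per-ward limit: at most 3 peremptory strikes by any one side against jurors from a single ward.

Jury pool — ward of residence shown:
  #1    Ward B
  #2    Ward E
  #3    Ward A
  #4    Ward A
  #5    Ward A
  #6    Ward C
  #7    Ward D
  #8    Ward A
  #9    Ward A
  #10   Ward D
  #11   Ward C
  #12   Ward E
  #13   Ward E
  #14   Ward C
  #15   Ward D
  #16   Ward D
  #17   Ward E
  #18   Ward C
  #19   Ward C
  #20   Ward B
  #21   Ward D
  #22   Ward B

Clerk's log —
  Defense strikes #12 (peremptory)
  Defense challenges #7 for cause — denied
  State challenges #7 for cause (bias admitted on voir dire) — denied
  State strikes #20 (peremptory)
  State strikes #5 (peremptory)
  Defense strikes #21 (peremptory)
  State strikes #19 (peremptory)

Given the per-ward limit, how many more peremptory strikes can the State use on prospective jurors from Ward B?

2

State peremptories so far: #20, #5, #19 — 3 of 7 used, 4 left overall.
Against Ward B: #20 — 1 used; per-ward cap 3 leaves 2.
Binding limit: min(4, 2) = 2.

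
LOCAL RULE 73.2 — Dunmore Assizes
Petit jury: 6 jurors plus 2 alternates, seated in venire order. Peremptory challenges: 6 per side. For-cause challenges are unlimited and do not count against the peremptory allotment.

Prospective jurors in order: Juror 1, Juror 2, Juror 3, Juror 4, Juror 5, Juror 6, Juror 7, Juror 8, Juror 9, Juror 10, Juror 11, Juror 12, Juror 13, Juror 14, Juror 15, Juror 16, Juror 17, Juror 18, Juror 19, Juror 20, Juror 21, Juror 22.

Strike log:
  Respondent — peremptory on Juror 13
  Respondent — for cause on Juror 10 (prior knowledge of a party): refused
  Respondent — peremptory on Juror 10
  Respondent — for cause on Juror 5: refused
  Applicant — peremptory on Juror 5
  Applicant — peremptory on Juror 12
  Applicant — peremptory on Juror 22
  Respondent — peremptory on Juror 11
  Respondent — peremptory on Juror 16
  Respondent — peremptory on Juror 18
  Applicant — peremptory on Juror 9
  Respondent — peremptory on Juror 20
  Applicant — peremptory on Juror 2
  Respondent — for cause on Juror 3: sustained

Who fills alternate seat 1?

Removed: #2, #3, #5, #9, #10, #11, #12, #13, #16, #18, #20, #22.
Seating in order: seats 1–6 → #1, #4, #6, #7, #8, #14; alternates → #15, #17.
So alternate 1 is #15.

15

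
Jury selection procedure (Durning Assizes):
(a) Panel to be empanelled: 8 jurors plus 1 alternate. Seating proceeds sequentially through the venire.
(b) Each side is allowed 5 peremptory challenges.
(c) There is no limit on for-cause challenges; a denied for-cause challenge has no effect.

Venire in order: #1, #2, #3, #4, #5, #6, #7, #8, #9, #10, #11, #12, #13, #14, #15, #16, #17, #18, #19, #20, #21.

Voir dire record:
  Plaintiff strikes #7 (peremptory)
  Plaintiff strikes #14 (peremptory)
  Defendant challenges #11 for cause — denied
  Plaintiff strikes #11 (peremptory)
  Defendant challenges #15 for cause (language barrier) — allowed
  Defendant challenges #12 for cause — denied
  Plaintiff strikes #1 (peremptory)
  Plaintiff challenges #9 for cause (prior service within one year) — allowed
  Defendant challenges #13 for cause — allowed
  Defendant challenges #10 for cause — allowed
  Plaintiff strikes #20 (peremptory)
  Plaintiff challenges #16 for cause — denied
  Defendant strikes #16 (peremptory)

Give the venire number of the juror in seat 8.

Removed: #1, #7, #9, #10, #11, #13, #14, #15, #16, #20. (#12 stays — for-cause denied.)
Seating in order: seats 1–8 → #2, #3, #4, #5, #6, #8, #12, #17; alternates → #18.
So seat 8 is #17.

17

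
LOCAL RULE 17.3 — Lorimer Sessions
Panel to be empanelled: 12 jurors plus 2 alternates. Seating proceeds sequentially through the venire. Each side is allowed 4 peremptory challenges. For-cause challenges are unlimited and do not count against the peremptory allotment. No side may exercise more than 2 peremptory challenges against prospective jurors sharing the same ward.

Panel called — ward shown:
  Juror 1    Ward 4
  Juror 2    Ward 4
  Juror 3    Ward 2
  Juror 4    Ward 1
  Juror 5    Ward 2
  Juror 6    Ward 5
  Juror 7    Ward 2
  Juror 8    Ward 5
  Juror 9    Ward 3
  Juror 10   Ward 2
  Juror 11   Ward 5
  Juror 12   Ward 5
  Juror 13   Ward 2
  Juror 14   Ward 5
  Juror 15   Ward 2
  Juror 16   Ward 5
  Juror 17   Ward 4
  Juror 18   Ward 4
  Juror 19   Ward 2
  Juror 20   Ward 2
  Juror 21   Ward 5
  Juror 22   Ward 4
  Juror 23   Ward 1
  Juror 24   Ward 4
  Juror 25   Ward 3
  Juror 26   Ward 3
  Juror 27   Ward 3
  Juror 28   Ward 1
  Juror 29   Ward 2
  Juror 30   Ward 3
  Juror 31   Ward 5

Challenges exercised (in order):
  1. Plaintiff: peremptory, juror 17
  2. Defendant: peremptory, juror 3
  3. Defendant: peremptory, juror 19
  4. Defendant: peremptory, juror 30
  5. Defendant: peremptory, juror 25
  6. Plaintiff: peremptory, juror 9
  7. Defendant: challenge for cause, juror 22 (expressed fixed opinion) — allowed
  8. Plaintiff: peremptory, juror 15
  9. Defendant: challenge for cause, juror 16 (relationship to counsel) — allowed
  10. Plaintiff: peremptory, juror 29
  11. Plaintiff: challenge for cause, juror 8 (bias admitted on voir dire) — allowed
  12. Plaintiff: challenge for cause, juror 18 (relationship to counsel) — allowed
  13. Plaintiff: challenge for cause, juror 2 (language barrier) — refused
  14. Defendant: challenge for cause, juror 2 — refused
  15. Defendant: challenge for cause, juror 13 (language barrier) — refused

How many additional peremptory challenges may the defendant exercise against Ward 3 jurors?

0

Defendant peremptories so far: #3, #19, #30, #25 — 4 of 4 used, 0 left overall.
Against Ward 3: #30, #25 — 2 used; per-ward cap 2 leaves 0.
Binding limit: min(0, 0) = 0.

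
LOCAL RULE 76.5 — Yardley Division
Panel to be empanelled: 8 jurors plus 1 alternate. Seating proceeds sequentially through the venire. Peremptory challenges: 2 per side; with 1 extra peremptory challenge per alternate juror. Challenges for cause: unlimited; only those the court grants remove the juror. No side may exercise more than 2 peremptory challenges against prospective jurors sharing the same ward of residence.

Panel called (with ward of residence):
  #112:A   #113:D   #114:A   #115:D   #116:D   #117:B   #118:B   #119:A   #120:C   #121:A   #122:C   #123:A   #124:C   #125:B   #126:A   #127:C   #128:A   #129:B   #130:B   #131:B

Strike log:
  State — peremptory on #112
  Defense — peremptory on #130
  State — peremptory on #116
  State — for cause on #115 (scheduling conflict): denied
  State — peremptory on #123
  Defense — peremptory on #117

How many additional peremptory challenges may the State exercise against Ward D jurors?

0

State peremptories so far: #112, #116, #123 — 3 of 3 used, 0 left overall.
Against Ward D: #116 — 1 used; per-ward cap 2 leaves 1.
Binding limit: min(0, 1) = 0.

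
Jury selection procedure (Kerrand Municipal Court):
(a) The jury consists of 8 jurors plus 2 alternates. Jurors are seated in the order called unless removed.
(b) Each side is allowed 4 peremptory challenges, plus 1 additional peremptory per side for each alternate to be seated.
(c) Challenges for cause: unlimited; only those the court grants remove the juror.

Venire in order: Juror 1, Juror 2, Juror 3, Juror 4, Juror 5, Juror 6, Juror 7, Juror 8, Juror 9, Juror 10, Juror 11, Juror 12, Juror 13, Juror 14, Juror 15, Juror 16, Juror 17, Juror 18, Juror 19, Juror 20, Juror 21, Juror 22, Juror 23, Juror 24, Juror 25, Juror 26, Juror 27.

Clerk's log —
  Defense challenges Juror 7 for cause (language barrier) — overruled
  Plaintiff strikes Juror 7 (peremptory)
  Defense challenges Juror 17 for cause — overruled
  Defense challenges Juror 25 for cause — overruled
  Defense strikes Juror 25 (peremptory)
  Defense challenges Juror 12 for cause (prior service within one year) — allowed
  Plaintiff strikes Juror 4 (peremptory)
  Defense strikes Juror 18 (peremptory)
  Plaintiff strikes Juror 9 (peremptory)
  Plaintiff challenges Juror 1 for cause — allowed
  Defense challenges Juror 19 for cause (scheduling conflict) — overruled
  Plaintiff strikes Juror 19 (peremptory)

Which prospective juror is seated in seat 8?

Removed: #1, #4, #7, #9, #12, #18, #19, #25. (#17 stays — for-cause denied.)
Filling seats in venire order through position 8: #2, #3, #5, #6, #8, #10, #11, #13.
So seat 8 is #13.

13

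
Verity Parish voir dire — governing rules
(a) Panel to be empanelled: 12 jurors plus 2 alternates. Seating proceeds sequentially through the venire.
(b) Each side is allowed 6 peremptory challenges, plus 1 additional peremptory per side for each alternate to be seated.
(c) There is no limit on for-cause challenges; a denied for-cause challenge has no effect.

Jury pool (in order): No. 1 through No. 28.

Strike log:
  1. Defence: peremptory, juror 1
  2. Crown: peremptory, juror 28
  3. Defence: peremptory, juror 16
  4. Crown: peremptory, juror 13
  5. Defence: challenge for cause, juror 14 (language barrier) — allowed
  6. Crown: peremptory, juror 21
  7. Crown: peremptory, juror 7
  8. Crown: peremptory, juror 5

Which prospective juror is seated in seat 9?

Removed: #1, #5, #7, #13, #14, #16, #21, #28.
Seating in order: seats 1–12 → #2, #3, #4, #6, #8, #9, #10, #11, #12, #15, #17, #18; alternates → #19, #20.
So seat 9 is #12.

12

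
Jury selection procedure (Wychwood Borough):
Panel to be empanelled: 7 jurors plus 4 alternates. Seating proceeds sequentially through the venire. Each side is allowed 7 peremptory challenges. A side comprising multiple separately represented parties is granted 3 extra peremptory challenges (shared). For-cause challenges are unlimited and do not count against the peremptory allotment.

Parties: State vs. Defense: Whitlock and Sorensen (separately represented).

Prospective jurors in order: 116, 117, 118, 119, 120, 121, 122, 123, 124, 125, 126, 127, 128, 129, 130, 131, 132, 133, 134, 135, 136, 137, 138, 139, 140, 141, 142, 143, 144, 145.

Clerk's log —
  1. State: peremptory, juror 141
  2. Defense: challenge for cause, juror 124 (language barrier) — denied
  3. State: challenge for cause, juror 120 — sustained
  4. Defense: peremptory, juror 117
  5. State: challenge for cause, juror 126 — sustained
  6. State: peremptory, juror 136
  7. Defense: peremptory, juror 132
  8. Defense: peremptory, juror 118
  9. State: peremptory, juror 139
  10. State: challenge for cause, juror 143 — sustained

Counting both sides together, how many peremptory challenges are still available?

11

State allotment: 7. Defense allotment: 7 base + 3 multi-party = 10.
State peremptories used: #141, #136, #139 — 3 (for-cause on #120, #126, #143 don't count).
Defense peremptories used: #117, #132, #118 — 3 (the for-cause on #124 doesn't count).
Remaining: (7 − 3) + (10 − 3) = 11.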